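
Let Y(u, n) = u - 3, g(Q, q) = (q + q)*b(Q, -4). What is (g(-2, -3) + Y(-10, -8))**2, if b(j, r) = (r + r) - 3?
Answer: 2809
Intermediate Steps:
b(j, r) = -3 + 2*r (b(j, r) = 2*r - 3 = -3 + 2*r)
g(Q, q) = -22*q (g(Q, q) = (q + q)*(-3 + 2*(-4)) = (2*q)*(-3 - 8) = (2*q)*(-11) = -22*q)
Y(u, n) = -3 + u
(g(-2, -3) + Y(-10, -8))**2 = (-22*(-3) + (-3 - 10))**2 = (66 - 13)**2 = 53**2 = 2809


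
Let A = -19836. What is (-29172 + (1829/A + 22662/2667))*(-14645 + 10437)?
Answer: 541019176689100/4408551 ≈ 1.2272e+8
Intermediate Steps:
(-29172 + (1829/A + 22662/2667))*(-14645 + 10437) = (-29172 + (1829/(-19836) + 22662/2667))*(-14645 + 10437) = (-29172 + (1829*(-1/19836) + 22662*(1/2667)))*(-4208) = (-29172 + (-1829/19836 + 7554/889))*(-4208) = (-29172 + 148215163/17634204)*(-4208) = -514276783925/17634204*(-4208) = 541019176689100/4408551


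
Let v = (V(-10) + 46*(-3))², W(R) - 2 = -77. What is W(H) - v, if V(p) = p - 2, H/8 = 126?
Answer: -22575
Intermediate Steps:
H = 1008 (H = 8*126 = 1008)
W(R) = -75 (W(R) = 2 - 77 = -75)
V(p) = -2 + p
v = 22500 (v = ((-2 - 10) + 46*(-3))² = (-12 - 138)² = (-150)² = 22500)
W(H) - v = -75 - 1*22500 = -75 - 22500 = -22575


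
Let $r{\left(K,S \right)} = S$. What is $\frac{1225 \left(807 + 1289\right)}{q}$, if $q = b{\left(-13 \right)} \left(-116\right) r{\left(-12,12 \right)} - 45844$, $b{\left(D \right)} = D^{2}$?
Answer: $- \frac{91700}{10039} \approx -9.1344$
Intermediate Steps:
$q = -281092$ ($q = \left(-13\right)^{2} \left(-116\right) 12 - 45844 = 169 \left(-116\right) 12 - 45844 = \left(-19604\right) 12 - 45844 = -235248 - 45844 = -281092$)
$\frac{1225 \left(807 + 1289\right)}{q} = \frac{1225 \left(807 + 1289\right)}{-281092} = 1225 \cdot 2096 \left(- \frac{1}{281092}\right) = 2567600 \left(- \frac{1}{281092}\right) = - \frac{91700}{10039}$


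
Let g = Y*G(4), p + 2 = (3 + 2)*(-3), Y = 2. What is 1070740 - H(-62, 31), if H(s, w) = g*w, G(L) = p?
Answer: 1071794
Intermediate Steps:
p = -17 (p = -2 + (3 + 2)*(-3) = -2 + 5*(-3) = -2 - 15 = -17)
G(L) = -17
g = -34 (g = 2*(-17) = -34)
H(s, w) = -34*w
1070740 - H(-62, 31) = 1070740 - (-34)*31 = 1070740 - 1*(-1054) = 1070740 + 1054 = 1071794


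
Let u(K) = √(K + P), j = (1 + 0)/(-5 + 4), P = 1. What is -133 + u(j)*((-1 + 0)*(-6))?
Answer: -133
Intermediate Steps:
j = -1 (j = 1/(-1) = 1*(-1) = -1)
u(K) = √(1 + K) (u(K) = √(K + 1) = √(1 + K))
-133 + u(j)*((-1 + 0)*(-6)) = -133 + √(1 - 1)*((-1 + 0)*(-6)) = -133 + √0*(-1*(-6)) = -133 + 0*6 = -133 + 0 = -133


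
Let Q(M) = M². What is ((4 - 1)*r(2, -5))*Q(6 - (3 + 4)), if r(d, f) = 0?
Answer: 0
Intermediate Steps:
((4 - 1)*r(2, -5))*Q(6 - (3 + 4)) = ((4 - 1)*0)*(6 - (3 + 4))² = (3*0)*(6 - 1*7)² = 0*(6 - 7)² = 0*(-1)² = 0*1 = 0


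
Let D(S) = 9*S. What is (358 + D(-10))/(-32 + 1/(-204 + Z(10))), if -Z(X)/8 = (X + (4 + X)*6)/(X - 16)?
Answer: -63248/7555 ≈ -8.3717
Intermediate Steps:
Z(X) = -8*(24 + 7*X)/(-16 + X) (Z(X) = -8*(X + (4 + X)*6)/(X - 16) = -8*(X + (24 + 6*X))/(-16 + X) = -8*(24 + 7*X)/(-16 + X))
(358 + D(-10))/(-32 + 1/(-204 + Z(10))) = (358 + 9*(-10))/(-32 + 1/(-204 + 8*(-24 - 7*10)/(-16 + 10))) = (358 - 90)/(-32 + 1/(-204 + 8*(-24 - 70)/(-6))) = 268/(-32 + 1/(-204 + 8*(-1/6)*(-94))) = 268/(-32 + 1/(-204 + 376/3)) = 268/(-32 + 1/(-236/3)) = 268/(-32 - 3/236) = 268/(-7555/236) = 268*(-236/7555) = -63248/7555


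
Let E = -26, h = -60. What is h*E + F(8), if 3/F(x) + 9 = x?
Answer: 1557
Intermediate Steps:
F(x) = 3/(-9 + x)
h*E + F(8) = -60*(-26) + 3/(-9 + 8) = 1560 + 3/(-1) = 1560 + 3*(-1) = 1560 - 3 = 1557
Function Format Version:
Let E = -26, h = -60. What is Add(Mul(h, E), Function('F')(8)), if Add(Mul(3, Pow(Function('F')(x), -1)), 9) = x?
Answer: 1557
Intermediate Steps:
Function('F')(x) = Mul(3, Pow(Add(-9, x), -1))
Add(Mul(h, E), Function('F')(8)) = Add(Mul(-60, -26), Mul(3, Pow(Add(-9, 8), -1))) = Add(1560, Mul(3, Pow(-1, -1))) = Add(1560, Mul(3, -1)) = Add(1560, -3) = 1557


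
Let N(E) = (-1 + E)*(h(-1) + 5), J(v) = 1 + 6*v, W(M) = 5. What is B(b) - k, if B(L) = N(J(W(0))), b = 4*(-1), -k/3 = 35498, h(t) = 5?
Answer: 106794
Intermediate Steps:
k = -106494 (k = -3*35498 = -106494)
b = -4
N(E) = -10 + 10*E (N(E) = (-1 + E)*(5 + 5) = (-1 + E)*10 = -10 + 10*E)
B(L) = 300 (B(L) = -10 + 10*(1 + 6*5) = -10 + 10*(1 + 30) = -10 + 10*31 = -10 + 310 = 300)
B(b) - k = 300 - 1*(-106494) = 300 + 106494 = 106794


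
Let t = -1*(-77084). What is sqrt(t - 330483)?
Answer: I*sqrt(253399) ≈ 503.39*I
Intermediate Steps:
t = 77084
sqrt(t - 330483) = sqrt(77084 - 330483) = sqrt(-253399) = I*sqrt(253399)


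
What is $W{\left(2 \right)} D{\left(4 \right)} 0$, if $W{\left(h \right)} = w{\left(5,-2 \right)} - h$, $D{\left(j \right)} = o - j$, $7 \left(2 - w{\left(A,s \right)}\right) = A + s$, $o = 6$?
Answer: $0$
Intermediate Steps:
$w{\left(A,s \right)} = 2 - \frac{A}{7} - \frac{s}{7}$ ($w{\left(A,s \right)} = 2 - \frac{A + s}{7} = 2 - \left(\frac{A}{7} + \frac{s}{7}\right) = 2 - \frac{A}{7} - \frac{s}{7}$)
$D{\left(j \right)} = 6 - j$
$W{\left(h \right)} = \frac{11}{7} - h$ ($W{\left(h \right)} = \left(2 - \frac{5}{7} - - \frac{2}{7}\right) - h = \left(2 - \frac{5}{7} + \frac{2}{7}\right) - h = \frac{11}{7} - h$)
$W{\left(2 \right)} D{\left(4 \right)} 0 = \left(\frac{11}{7} - 2\right) \left(6 - 4\right) 0 = \left(- \frac{3}{7}\right) 2 \cdot 0 = \left(- \frac{6}{7}\right) 0 = 0$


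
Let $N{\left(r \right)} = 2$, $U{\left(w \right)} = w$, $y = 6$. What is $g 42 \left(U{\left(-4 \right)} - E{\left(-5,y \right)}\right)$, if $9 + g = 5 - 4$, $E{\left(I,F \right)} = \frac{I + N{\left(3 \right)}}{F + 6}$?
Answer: $1260$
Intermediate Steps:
$E{\left(I,F \right)} = \frac{2 + I}{6 + F}$ ($E{\left(I,F \right)} = \frac{I + 2}{F + 6} = \frac{2 + I}{6 + F}$)
$g = -8$ ($g = -9 + \left(5 - 4\right) = -9 + 1 = -8$)
$g 42 \left(U{\left(-4 \right)} - E{\left(-5,y \right)}\right) = \left(-8\right) 42 \left(-4 - \frac{2 - 5}{6 + 6}\right) = - 336 \left(-4 - \frac{1}{12} \left(-3\right)\right) = - 336 \left(-4 - - \frac{1}{4}\right) = - 336 \left(-4 + \frac{1}{4}\right) = \left(-336\right) \left(- \frac{15}{4}\right) = 1260$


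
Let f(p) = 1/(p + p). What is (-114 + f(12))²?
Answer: 7480225/576 ≈ 12987.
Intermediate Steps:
f(p) = 1/(2*p)
(-114 + f(12))² = (-114 + (½)/12)² = (-114 + (½)*(1/12))² = (-114 + 1/24)² = (-2735/24)² = 7480225/576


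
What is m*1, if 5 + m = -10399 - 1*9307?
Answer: -19711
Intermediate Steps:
m = -19711 (m = -5 + (-10399 - 1*9307) = -5 + (-10399 - 9307) = -5 - 19706 = -19711)
m*1 = -19711*1 = -19711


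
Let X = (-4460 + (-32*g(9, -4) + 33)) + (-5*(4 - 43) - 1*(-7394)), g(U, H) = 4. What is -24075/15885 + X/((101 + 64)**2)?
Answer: -13494373/9610425 ≈ -1.4041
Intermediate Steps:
X = 3034 (X = (-4460 + (-32*4 + 33)) + (-5*(4 - 43) - 1*(-7394)) = (-4460 + (-128 + 33)) + (-5*(-39) + 7394) = (-4460 - 95) + (195 + 7394) = -4555 + 7589 = 3034)
-24075/15885 + X/((101 + 64)**2) = -24075/15885 + 3034/((101 + 64)**2) = -24075*1/15885 + 3034/(165**2) = -535/353 + 3034/27225 = -13494373/9610425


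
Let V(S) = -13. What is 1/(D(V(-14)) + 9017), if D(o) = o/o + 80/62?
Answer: 31/279598 ≈ 0.00011087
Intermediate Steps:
D(o) = 71/31 (D(o) = 1 + 80*(1/62) = 1 + 40/31 = 71/31)
1/(D(V(-14)) + 9017) = 1/(71/31 + 9017) = 1/(279598/31) = 31/279598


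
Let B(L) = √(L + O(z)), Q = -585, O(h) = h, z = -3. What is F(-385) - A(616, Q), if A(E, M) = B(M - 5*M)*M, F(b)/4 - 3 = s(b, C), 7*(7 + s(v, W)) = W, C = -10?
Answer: -152/7 + 585*√2337 ≈ 28259.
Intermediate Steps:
s(v, W) = -7 + W/7
F(b) = -152/7 (F(b) = 12 + 4*(-7 + (⅐)*(-10)) = 12 + 4*(-7 - 10/7) = 12 + 4*(-59/7) = 12 - 236/7 = -152/7)
B(L) = √(-3 + L) (B(L) = √(L - 3) = √(-3 + L))
A(E, M) = M*√(-3 - 4*M) (A(E, M) = √(-3 + (M - 5*M))*M = √(-3 - 4*M)*M = M*√(-3 - 4*M))
F(-385) - A(616, Q) = -152/7 - (-585)*√(-3 - 4*(-585)) = -152/7 - (-585)*√(-3 + 2340) = -152/7 - (-585)*√2337 = -152/7 + 585*√2337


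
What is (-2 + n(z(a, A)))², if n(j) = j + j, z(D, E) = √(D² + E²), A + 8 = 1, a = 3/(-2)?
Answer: (2 - √205)² ≈ 151.73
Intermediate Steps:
a = -3/2 (a = 3*(-½) = -3/2 ≈ -1.5000)
A = -7 (A = -8 + 1 = -7)
n(j) = 2*j
(-2 + n(z(a, A)))² = (-2 + 2*√((-3/2)² + (-7)²))² = (-2 + 2*√(9/4 + 49))² = (-2 + 2*√(205/4))² = (-2 + 2*(√205/2))² = (-2 + √205)²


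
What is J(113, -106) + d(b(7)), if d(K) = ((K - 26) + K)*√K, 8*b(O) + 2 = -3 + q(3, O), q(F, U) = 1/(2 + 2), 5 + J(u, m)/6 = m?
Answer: -666 - 435*I*√38/128 ≈ -666.0 - 20.949*I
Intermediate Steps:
J(u, m) = -30 + 6*m
q(F, U) = ¼ (q(F, U) = 1/4 = ¼)
b(O) = -19/32 (b(O) = -¼ + (-3 + ¼)/8 = -¼ + (⅛)*(-11/4) = -¼ - 11/32 = -19/32)
d(K) = √K*(-26 + 2*K) (d(K) = ((-26 + K) + K)*√K = (-26 + 2*K)*√K = √K*(-26 + 2*K))
J(113, -106) + d(b(7)) = (-30 + 6*(-106)) + 2*√(-19/32)*(-13 - 19/32) = (-30 - 636) + 2*(I*√38/8)*(-435/32) = -666 - 435*I*√38/128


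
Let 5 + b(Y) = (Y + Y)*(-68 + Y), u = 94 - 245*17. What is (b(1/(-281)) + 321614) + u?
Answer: 25073156236/78961 ≈ 3.1754e+5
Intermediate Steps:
u = -4071 (u = 94 - 4165 = -4071)
b(Y) = -5 + 2*Y*(-68 + Y) (b(Y) = -5 + (Y + Y)*(-68 + Y) = -5 + (2*Y)*(-68 + Y) = -5 + 2*Y*(-68 + Y))
(b(1/(-281)) + 321614) + u = ((-5 - 136/(-281) + 2*(1/(-281))²) + 321614) - 4071 = ((-5 - 136*(-1/281) + 2*(-1/281)²) + 321614) - 4071 = ((-5 + 136/281 + 2*(1/78961)) + 321614) - 4071 = ((-5 + 136/281 + 2/78961) + 321614) - 4071 = (-356587/78961 + 321614) - 4071 = 25394606467/78961 - 4071 = 25073156236/78961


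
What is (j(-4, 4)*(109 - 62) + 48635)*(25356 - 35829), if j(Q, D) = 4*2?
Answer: -513292203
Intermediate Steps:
j(Q, D) = 8
(j(-4, 4)*(109 - 62) + 48635)*(25356 - 35829) = (8*(109 - 62) + 48635)*(25356 - 35829) = (8*47 + 48635)*(-10473) = (376 + 48635)*(-10473) = 49011*(-10473) = -513292203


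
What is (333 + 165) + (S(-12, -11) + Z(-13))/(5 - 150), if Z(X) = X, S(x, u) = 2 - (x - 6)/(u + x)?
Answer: 1661101/3335 ≈ 498.08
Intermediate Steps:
S(x, u) = 2 - (-6 + x)/(u + x)
(333 + 165) + (S(-12, -11) + Z(-13))/(5 - 150) = (333 + 165) + ((6 - 12 + 2*(-11))/(-11 - 12) - 13)/(5 - 150) = 498 + ((6 - 12 - 22)/(-23) - 13)/(-145) = 498 + (-1/23*(-28) - 13)*(-1/145) = 498 + (28/23 - 13)*(-1/145) = 498 - 271/23*(-1/145) = 498 + 271/3335 = 1661101/3335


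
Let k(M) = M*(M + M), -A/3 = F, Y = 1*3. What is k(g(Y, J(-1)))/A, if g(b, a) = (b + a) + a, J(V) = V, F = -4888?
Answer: 1/7332 ≈ 0.00013639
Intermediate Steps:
Y = 3
A = 14664 (A = -3*(-4888) = 14664)
g(b, a) = b + 2*a (g(b, a) = (a + b) + a = b + 2*a)
k(M) = 2*M**2 (k(M) = M*(2*M) = 2*M**2)
k(g(Y, J(-1)))/A = (2*(3 + 2*(-1))**2)/14664 = (2*(3 - 2)**2)*(1/14664) = (2*1**2)*(1/14664) = (2*1)*(1/14664) = 2*(1/14664) = 1/7332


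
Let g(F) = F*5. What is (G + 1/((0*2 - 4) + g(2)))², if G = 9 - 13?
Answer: 529/36 ≈ 14.694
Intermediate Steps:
g(F) = 5*F
G = -4
(G + 1/((0*2 - 4) + g(2)))² = (-4 + 1/((0*2 - 4) + 5*2))² = (-4 + 1/((0 - 4) + 10))² = (-4 + 1/(-4 + 10))² = (-4 + 1/6)² = (-4 + ⅙)² = (-23/6)² = 529/36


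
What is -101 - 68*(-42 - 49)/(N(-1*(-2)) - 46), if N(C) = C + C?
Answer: -745/3 ≈ -248.33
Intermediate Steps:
N(C) = 2*C
-101 - 68*(-42 - 49)/(N(-1*(-2)) - 46) = -101 - 68*(-42 - 49)/(2*(-1*(-2)) - 46) = -101 - (-6188)/(2*2 - 46) = -101 - (-6188)/(4 - 46) = -101 - (-6188)/(-42) = -101 - (-6188)*(-1)/42 = -101 - 68*13/6 = -101 - 442/3 = -745/3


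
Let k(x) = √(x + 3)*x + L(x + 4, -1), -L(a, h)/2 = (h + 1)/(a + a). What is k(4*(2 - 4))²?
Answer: -320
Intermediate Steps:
L(a, h) = -(1 + h)/a (L(a, h) = -2*(h + 1)/(a + a) = -2*(1 + h)/(2*a) = -2*(1 + h)*1/(2*a) = -(1 + h)/a)
k(x) = x*√(3 + x) (k(x) = √(x + 3)*x + (-1 - 1*(-1))/(x + 4) = √(3 + x)*x + (-1 + 1)/(4 + x) = x*√(3 + x) + 0/(4 + x) = x*√(3 + x) + 0 = x*√(3 + x))
k(4*(2 - 4))² = ((4*(2 - 4))*√(3 + 4*(2 - 4)))² = ((4*(-2))*√(3 + 4*(-2)))² = (-8*√(3 - 8))² = (-8*I*√5)² = -320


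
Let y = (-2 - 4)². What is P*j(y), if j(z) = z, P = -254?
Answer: -9144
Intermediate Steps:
y = 36 (y = (-6)² = 36)
P*j(y) = -254*36 = -9144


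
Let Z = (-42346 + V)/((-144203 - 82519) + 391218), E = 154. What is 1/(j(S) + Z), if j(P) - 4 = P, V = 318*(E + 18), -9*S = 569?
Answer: -246744/14594203 ≈ -0.016907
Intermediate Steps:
S = -569/9 (S = -⅑*569 = -569/9 ≈ -63.222)
V = 54696 (V = 318*(154 + 18) = 318*172 = 54696)
j(P) = 4 + P
Z = 6175/82248 (Z = (-42346 + 54696)/((-144203 - 82519) + 391218) = 12350/(-226722 + 391218) = 12350/164496 = 12350*(1/164496) = 6175/82248 ≈ 0.075078)
1/(j(S) + Z) = 1/((4 - 569/9) + 6175/82248) = 1/(-533/9 + 6175/82248) = 1/(-14594203/246744) = -246744/14594203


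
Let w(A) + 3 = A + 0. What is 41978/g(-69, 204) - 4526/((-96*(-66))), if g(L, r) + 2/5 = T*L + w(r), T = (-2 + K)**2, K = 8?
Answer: -690768191/36169056 ≈ -19.098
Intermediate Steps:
w(A) = -3 + A (w(A) = -3 + (A + 0) = -3 + A)
T = 36 (T = (-2 + 8)**2 = 6**2 = 36)
g(L, r) = -17/5 + r + 36*L (g(L, r) = -2/5 + (36*L + (-3 + r)) = -2/5 + (-3 + r + 36*L) = -17/5 + r + 36*L)
41978/g(-69, 204) - 4526/((-96*(-66))) = 41978/(-17/5 + 204 + 36*(-69)) - 4526/((-96*(-66))) = 41978/(-17/5 + 204 - 2484) - 4526/6336 = 41978/(-11417/5) - 4526*1/6336 = 41978*(-5/11417) - 2263/3168 = -209890/11417 - 2263/3168 = -690768191/36169056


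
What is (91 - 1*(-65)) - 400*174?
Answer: -69444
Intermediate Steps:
(91 - 1*(-65)) - 400*174 = (91 + 65) - 69600 = 156 - 69600 = -69444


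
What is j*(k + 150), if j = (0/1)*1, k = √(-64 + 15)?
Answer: 0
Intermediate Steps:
k = 7*I (k = √(-49) = 7*I ≈ 7.0*I)
j = 0 (j = (1*0)*1 = 0*1 = 0)
j*(k + 150) = 0*(7*I + 150) = 0*(150 + 7*I) = 0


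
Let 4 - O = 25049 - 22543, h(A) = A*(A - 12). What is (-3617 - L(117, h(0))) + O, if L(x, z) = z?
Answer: -6119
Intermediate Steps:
h(A) = A*(-12 + A)
O = -2502 (O = 4 - (25049 - 22543) = 4 - 1*2506 = 4 - 2506 = -2502)
(-3617 - L(117, h(0))) + O = (-3617 - 0*(-12 + 0)) - 2502 = (-3617 - 0*(-12)) - 2502 = (-3617 - 1*0) - 2502 = (-3617 + 0) - 2502 = -3617 - 2502 = -6119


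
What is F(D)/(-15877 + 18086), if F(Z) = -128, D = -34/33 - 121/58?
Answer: -128/2209 ≈ -0.057945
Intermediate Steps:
D = -5965/1914 (D = -34*1/33 - 121*1/58 = -34/33 - 121/58 = -5965/1914 ≈ -3.1165)
F(D)/(-15877 + 18086) = -128/(-15877 + 18086) = -128/2209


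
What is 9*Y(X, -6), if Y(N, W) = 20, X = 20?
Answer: 180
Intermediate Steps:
9*Y(X, -6) = 9*20 = 180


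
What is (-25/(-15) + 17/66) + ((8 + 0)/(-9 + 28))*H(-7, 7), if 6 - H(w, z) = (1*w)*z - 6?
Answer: 34621/1254 ≈ 27.608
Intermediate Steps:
H(w, z) = 12 - w*z (H(w, z) = 6 - ((1*w)*z - 6) = 6 - (w*z - 6) = 6 - (-6 + w*z) = 6 + (6 - w*z) = 12 - w*z)
(-25/(-15) + 17/66) + ((8 + 0)/(-9 + 28))*H(-7, 7) = (-25/(-15) + 17/66) + ((8 + 0)/(-9 + 28))*(12 - 1*(-7)*7) = (-25*(-1/15) + 17*(1/66)) + (8/19)*(12 + 49) = (5/3 + 17/66) + (8*(1/19))*61 = 127/66 + (8/19)*61 = 127/66 + 488/19 = 34621/1254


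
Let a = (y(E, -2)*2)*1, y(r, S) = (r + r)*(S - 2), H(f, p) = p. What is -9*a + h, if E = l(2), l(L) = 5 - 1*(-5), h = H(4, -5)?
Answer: 1435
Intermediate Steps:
h = -5
l(L) = 10 (l(L) = 5 + 5 = 10)
E = 10
y(r, S) = 2*r*(-2 + S) (y(r, S) = (2*r)*(-2 + S) = 2*r*(-2 + S))
a = -160 (a = ((2*10*(-2 - 2))*2)*1 = ((2*10*(-4))*2)*1 = -80*2*1 = -160*1 = -160)
-9*a + h = -9*(-160) - 5 = 1440 - 5 = 1435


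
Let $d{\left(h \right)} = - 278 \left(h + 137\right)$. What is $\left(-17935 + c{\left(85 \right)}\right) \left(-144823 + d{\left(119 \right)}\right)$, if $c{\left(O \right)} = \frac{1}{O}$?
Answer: $\frac{329272663734}{85} \approx 3.8738 \cdot 10^{9}$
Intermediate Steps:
$d{\left(h \right)} = -38086 - 278 h$ ($d{\left(h \right)} = - 278 \left(137 + h\right) = -38086 - 278 h$)
$\left(-17935 + c{\left(85 \right)}\right) \left(-144823 + d{\left(119 \right)}\right) = \left(-17935 + \frac{1}{85}\right) \left(-144823 - 71168\right) = - \frac{1524474 \left(-144823 - 71168\right)}{85} = \left(- \frac{1524474}{85}\right) \left(-215991\right) = \frac{329272663734}{85}$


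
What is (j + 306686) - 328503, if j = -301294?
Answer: -323111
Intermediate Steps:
(j + 306686) - 328503 = (-301294 + 306686) - 328503 = 5392 - 328503 = -323111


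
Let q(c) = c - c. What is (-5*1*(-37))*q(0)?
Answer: 0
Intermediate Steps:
q(c) = 0
(-5*1*(-37))*q(0) = (-5*1*(-37))*0 = -5*(-37)*0 = 185*0 = 0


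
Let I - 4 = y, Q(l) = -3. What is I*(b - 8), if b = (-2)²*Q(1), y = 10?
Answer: -280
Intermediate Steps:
b = -12 (b = (-2)²*(-3) = 4*(-3) = -12)
I = 14 (I = 4 + 10 = 14)
I*(b - 8) = 14*(-12 - 8) = 14*(-20) = -280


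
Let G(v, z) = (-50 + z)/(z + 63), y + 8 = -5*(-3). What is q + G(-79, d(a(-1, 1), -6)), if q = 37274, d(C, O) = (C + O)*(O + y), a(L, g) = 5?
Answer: 2310937/62 ≈ 37273.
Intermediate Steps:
y = 7 (y = -8 - 5*(-3) = -8 + 15 = 7)
d(C, O) = (7 + O)*(C + O) (d(C, O) = (C + O)*(O + 7) = (C + O)*(7 + O) = (7 + O)*(C + O))
G(v, z) = (-50 + z)/(63 + z)
q + G(-79, d(a(-1, 1), -6)) = 37274 + (-50 + ((-6)**2 + 7*5 + 7*(-6) + 5*(-6)))/(63 + ((-6)**2 + 7*5 + 7*(-6) + 5*(-6))) = 37274 + (-50 + (36 + 35 - 42 - 30))/(63 + (36 + 35 - 42 - 30)) = 37274 + (-50 - 1)/(63 - 1) = 37274 - 51/62 = 2310937/62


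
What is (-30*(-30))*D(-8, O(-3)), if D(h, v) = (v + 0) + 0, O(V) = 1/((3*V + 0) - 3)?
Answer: -75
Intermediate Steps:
O(V) = 1/(-3 + 3*V) (O(V) = 1/(3*V - 3) = 1/(-3 + 3*V))
D(h, v) = v (D(h, v) = v + 0 = v)
(-30*(-30))*D(-8, O(-3)) = (-30*(-30))*(1/(3*(-1 - 3))) = 900*((1/3)/(-4)) = 900*((1/3)*(-1/4)) = 900*(-1/12) = -75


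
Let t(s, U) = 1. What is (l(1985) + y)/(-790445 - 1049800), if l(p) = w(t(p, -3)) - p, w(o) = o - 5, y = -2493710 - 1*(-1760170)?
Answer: 735529/1840245 ≈ 0.39969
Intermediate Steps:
y = -733540 (y = -2493710 + 1760170 = -733540)
w(o) = -5 + o
l(p) = -4 - p (l(p) = (-5 + 1) - p = -4 - p)
(l(1985) + y)/(-790445 - 1049800) = ((-4 - 1*1985) - 733540)/(-790445 - 1049800) = ((-4 - 1985) - 733540)/(-1840245) = (-1989 - 733540)*(-1/1840245) = -735529*(-1/1840245) = 735529/1840245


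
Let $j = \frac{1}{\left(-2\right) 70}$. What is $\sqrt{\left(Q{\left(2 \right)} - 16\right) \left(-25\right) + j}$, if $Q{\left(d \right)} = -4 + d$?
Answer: $\frac{\sqrt{2204965}}{70} \approx 21.213$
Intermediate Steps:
$j = - \frac{1}{140}$ ($j = \frac{1}{-140} = - \frac{1}{140} \approx -0.0071429$)
$\sqrt{\left(Q{\left(2 \right)} - 16\right) \left(-25\right) + j} = \sqrt{\left(\left(-4 + 2\right) - 16\right) \left(-25\right) - \frac{1}{140}} = \sqrt{\left(-2 - 16\right) \left(-25\right) - \frac{1}{140}} = \sqrt{\left(-18\right) \left(-25\right) - \frac{1}{140}} = \sqrt{450 - \frac{1}{140}} = \sqrt{\frac{62999}{140}} = \frac{\sqrt{2204965}}{70}$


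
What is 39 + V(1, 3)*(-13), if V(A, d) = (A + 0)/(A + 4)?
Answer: 182/5 ≈ 36.400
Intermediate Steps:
V(A, d) = A/(4 + A)
39 + V(1, 3)*(-13) = 39 + (1/(4 + 1))*(-13) = 39 + (1/5)*(-13) = 39 + (1*(⅕))*(-13) = 39 + (⅕)*(-13) = 39 - 13/5 = 182/5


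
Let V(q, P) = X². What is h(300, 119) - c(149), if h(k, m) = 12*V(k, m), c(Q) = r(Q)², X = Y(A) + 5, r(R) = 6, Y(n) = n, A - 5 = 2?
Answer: 1692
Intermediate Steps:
A = 7 (A = 5 + 2 = 7)
X = 12 (X = 7 + 5 = 12)
c(Q) = 36 (c(Q) = 6² = 36)
V(q, P) = 144 (V(q, P) = 12² = 144)
h(k, m) = 1728 (h(k, m) = 12*144 = 1728)
h(300, 119) - c(149) = 1728 - 1*36 = 1728 - 36 = 1692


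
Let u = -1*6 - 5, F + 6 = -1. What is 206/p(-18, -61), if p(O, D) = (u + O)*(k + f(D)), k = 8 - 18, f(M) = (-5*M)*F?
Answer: 206/62205 ≈ 0.0033116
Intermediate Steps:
F = -7 (F = -6 - 1 = -7)
f(M) = 35*M (f(M) = -5*M*(-7) = 35*M)
k = -10
u = -11 (u = -6 - 5 = -11)
p(O, D) = (-11 + O)*(-10 + 35*D)
206/p(-18, -61) = 206/(110 - 385*(-61) - 10*(-18) + 35*(-61)*(-18)) = 206/(110 + 23485 + 180 + 38430) = 206/62205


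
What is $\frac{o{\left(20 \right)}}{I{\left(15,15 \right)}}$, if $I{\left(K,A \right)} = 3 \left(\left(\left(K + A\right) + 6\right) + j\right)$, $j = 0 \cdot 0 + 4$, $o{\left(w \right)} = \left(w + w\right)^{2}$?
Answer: $\frac{40}{3} \approx 13.333$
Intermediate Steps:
$o{\left(w \right)} = 4 w^{2}$ ($o{\left(w \right)} = \left(2 w\right)^{2} = 4 w^{2}$)
$j = 4$ ($j = 0 + 4 = 4$)
$I{\left(K,A \right)} = 30 + 3 A + 3 K$ ($I{\left(K,A \right)} = 3 \left(\left(\left(K + A\right) + 6\right) + 4\right) = 3 \left(\left(\left(A + K\right) + 6\right) + 4\right) = 3 \left(\left(6 + A + K\right) + 4\right) = 3 \left(10 + A + K\right) = 30 + 3 A + 3 K$)
$\frac{o{\left(20 \right)}}{I{\left(15,15 \right)}} = \frac{4 \cdot 20^{2}}{30 + 3 \cdot 15 + 3 \cdot 15} = \frac{4 \cdot 400}{30 + 45 + 45} = \frac{1600}{120} = 1600 \cdot \frac{1}{120} = \frac{40}{3}$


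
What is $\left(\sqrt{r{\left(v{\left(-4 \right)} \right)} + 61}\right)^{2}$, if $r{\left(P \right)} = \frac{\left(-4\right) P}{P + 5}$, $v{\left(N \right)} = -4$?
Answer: $77$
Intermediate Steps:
$r{\left(P \right)} = - \frac{4 P}{5 + P}$ ($r{\left(P \right)} = \frac{\left(-4\right) P}{5 + P} = - \frac{4 P}{5 + P}$)
$\left(\sqrt{r{\left(v{\left(-4 \right)} \right)} + 61}\right)^{2} = \left(\sqrt{\left(-4\right) \left(-4\right) \frac{1}{5 - 4} + 61}\right)^{2} = \left(\sqrt{\left(-4\right) \left(-4\right) 1^{-1} + 61}\right)^{2} = \left(\sqrt{\left(-4\right) \left(-4\right) 1 + 61}\right)^{2} = \left(\sqrt{16 + 61}\right)^{2} = \left(\sqrt{77}\right)^{2} = 77$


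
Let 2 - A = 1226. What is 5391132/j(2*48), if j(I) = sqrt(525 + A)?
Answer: -1797044*I*sqrt(699)/233 ≈ -2.0391e+5*I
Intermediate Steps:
A = -1224 (A = 2 - 1*1226 = 2 - 1226 = -1224)
j(I) = I*sqrt(699) (j(I) = sqrt(525 - 1224) = sqrt(-699) = I*sqrt(699))
5391132/j(2*48) = 5391132/((I*sqrt(699))) = 5391132*(-I*sqrt(699)/699) = -1797044*I*sqrt(699)/233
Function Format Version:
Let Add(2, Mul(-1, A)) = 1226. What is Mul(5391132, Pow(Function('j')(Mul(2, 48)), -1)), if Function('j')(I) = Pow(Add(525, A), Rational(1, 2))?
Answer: Mul(Rational(-1797044, 233), I, Pow(699, Rational(1, 2))) ≈ Mul(-2.0391e+5, I)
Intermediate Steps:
A = -1224 (A = Add(2, Mul(-1, 1226)) = Add(2, -1226) = -1224)
Function('j')(I) = Mul(I, Pow(699, Rational(1, 2))) (Function('j')(I) = Pow(Add(525, -1224), Rational(1, 2)) = Pow(-699, Rational(1, 2)) = Mul(I, Pow(699, Rational(1, 2))))
Mul(5391132, Pow(Function('j')(Mul(2, 48)), -1)) = Mul(5391132, Pow(Mul(I, Pow(699, Rational(1, 2))), -1)) = Mul(5391132, Mul(Rational(-1, 699), I, Pow(699, Rational(1, 2)))) = Mul(Rational(-1797044, 233), I, Pow(699, Rational(1, 2)))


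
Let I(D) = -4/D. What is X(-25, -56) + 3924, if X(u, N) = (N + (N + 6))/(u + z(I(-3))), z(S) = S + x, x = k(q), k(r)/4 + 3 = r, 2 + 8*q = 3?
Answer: 828600/211 ≈ 3927.0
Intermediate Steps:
q = ⅛ (q = -¼ + (⅛)*3 = -¼ + 3/8 = ⅛ ≈ 0.12500)
k(r) = -12 + 4*r
x = -23/2 (x = -12 + 4*(⅛) = -12 + ½ = -23/2 ≈ -11.500)
z(S) = -23/2 + S (z(S) = S - 23/2 = -23/2 + S)
X(u, N) = (6 + 2*N)/(-61/6 + u) (X(u, N) = (N + (N + 6))/(u + (-23/2 - 4/(-3))) = (N + (6 + N))/(u + (-23/2 - 4*(-⅓))) = (6 + 2*N)/(u + (-23/2 + 4/3)) = (6 + 2*N)/(u - 61/6) = (6 + 2*N)/(-61/6 + u))
X(-25, -56) + 3924 = 12*(3 - 56)/(-61 + 6*(-25)) + 3924 = 12*(-53)/(-61 - 150) + 3924 = 12*(-53)/(-211) + 3924 = 12*(-1/211)*(-53) + 3924 = 636/211 + 3924 = 828600/211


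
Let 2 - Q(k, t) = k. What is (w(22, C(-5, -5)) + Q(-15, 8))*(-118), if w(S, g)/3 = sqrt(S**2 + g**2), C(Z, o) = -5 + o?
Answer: -2006 - 708*sqrt(146) ≈ -10561.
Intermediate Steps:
Q(k, t) = 2 - k
w(S, g) = 3*sqrt(S**2 + g**2)
(w(22, C(-5, -5)) + Q(-15, 8))*(-118) = (3*sqrt(22**2 + (-5 - 5)**2) + (2 - 1*(-15)))*(-118) = (3*sqrt(484 + (-10)**2) + (2 + 15))*(-118) = (3*sqrt(484 + 100) + 17)*(-118) = (3*sqrt(584) + 17)*(-118) = (3*(2*sqrt(146)) + 17)*(-118) = (6*sqrt(146) + 17)*(-118) = (17 + 6*sqrt(146))*(-118) = -2006 - 708*sqrt(146)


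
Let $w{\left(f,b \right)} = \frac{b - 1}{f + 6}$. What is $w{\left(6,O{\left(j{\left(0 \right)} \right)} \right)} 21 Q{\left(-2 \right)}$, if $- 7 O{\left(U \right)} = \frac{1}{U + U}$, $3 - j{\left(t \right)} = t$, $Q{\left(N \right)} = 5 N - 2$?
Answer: $\frac{43}{2} \approx 21.5$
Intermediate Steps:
$Q{\left(N \right)} = -2 + 5 N$
$j{\left(t \right)} = 3 - t$
$O{\left(U \right)} = - \frac{1}{14 U}$ ($O{\left(U \right)} = - \frac{1}{7 \left(U + U\right)} = - \frac{1}{7 \cdot 2 U} = - \frac{\frac{1}{2} \frac{1}{U}}{7} = - \frac{1}{14 U}$)
$w{\left(f,b \right)} = \frac{-1 + b}{6 + f}$
$w{\left(6,O{\left(j{\left(0 \right)} \right)} \right)} 21 Q{\left(-2 \right)} = \frac{-1 - \frac{1}{14 \left(3 - 0\right)}}{6 + 6} \cdot 21 \left(-2 + 5 \left(-2\right)\right) = \frac{-1 - \frac{1}{14 \left(3 + 0\right)}}{12} \cdot 21 \left(-2 - 10\right) = \frac{-1 - \frac{1}{14 \cdot 3}}{12} \cdot 21 \left(-12\right) = \frac{-1 - \frac{1}{42}}{12} \cdot 21 \left(-12\right) = \frac{1}{12} \left(- \frac{43}{42}\right) 21 \left(-12\right) = \left(- \frac{43}{504}\right) 21 \left(-12\right) = \left(- \frac{43}{24}\right) \left(-12\right) = \frac{43}{2}$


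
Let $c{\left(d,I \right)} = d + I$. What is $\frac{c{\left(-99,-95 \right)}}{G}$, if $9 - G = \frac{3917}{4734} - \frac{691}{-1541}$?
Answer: $- \frac{1415248236}{56348555} \approx -25.116$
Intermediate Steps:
$c{\left(d,I \right)} = I + d$
$G = \frac{56348555}{7295094}$ ($G = 9 - \left(\frac{3917}{4734} - \frac{691}{-1541}\right) = 9 - \left(3917 \cdot \frac{1}{4734} - - \frac{691}{1541}\right) = 9 - \left(\frac{3917}{4734} + \frac{691}{1541}\right) = 9 - \frac{9307291}{7295094} = \frac{56348555}{7295094} \approx 7.7242$)
$\frac{c{\left(-99,-95 \right)}}{G} = \frac{-95 - 99}{\frac{56348555}{7295094}} = \left(-194\right) \frac{7295094}{56348555} = - \frac{1415248236}{56348555}$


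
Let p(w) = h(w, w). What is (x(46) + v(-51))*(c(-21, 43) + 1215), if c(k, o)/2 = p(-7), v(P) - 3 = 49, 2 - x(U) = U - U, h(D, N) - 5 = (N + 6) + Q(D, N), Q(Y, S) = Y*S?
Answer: 71334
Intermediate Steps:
Q(Y, S) = S*Y
h(D, N) = 11 + N + D*N (h(D, N) = 5 + ((N + 6) + N*D) = 5 + ((6 + N) + D*N) = 5 + (6 + N + D*N) = 11 + N + D*N)
x(U) = 2 (x(U) = 2 - (U - U) = 2 - 1*0 = 2 + 0 = 2)
v(P) = 52 (v(P) = 3 + 49 = 52)
p(w) = 11 + w + w² (p(w) = 11 + w + w*w = 11 + w + w²)
c(k, o) = 106 (c(k, o) = 2*(11 - 7 + (-7)²) = 2*(11 - 7 + 49) = 2*53 = 106)
(x(46) + v(-51))*(c(-21, 43) + 1215) = (2 + 52)*(106 + 1215) = 54*1321 = 71334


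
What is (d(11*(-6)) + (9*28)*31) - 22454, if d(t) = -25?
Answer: -14667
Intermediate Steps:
(d(11*(-6)) + (9*28)*31) - 22454 = (-25 + (9*28)*31) - 22454 = (-25 + 252*31) - 22454 = (-25 + 7812) - 22454 = 7787 - 22454 = -14667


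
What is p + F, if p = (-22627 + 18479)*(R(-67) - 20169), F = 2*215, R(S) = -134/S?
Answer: 83653146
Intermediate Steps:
F = 430
p = 83652716 (p = (-22627 + 18479)*(-134/(-67) - 20169) = -4148*(-134*(-1/67) - 20169) = -4148*(2 - 20169) = -4148*(-20167) = 83652716)
p + F = 83652716 + 430 = 83653146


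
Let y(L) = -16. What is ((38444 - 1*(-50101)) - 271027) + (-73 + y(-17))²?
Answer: -174561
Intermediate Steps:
((38444 - 1*(-50101)) - 271027) + (-73 + y(-17))² = ((38444 - 1*(-50101)) - 271027) + (-73 - 16)² = ((38444 + 50101) - 271027) + (-89)² = (88545 - 271027) + 7921 = -182482 + 7921 = -174561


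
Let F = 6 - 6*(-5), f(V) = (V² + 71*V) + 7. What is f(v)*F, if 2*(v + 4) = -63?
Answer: -45117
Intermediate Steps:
v = -71/2 (v = -4 + (½)*(-63) = -4 - 63/2 = -71/2 ≈ -35.500)
f(V) = 7 + V² + 71*V
F = 36 (F = 6 + 30 = 36)
f(v)*F = (7 + (-71/2)² + 71*(-71/2))*36 = (7 + 5041/4 - 5041/2)*36 = -5013/4*36 = -45117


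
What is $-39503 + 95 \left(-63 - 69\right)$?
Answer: $-52043$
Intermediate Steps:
$-39503 + 95 \left(-63 - 69\right) = -39503 + 95 \left(-132\right) = -39503 - 12540 = -52043$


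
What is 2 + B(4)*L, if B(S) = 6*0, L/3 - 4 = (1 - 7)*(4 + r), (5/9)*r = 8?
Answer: 2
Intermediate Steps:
r = 72/5 (r = (9/5)*8 = 72/5 ≈ 14.400)
L = -1596/5 (L = 12 + 3*((1 - 7)*(4 + 72/5)) = 12 + 3*(-6*92/5) = 12 + 3*(-552/5) = 12 - 1656/5 = -1596/5 ≈ -319.20)
B(S) = 0
2 + B(4)*L = 2 + 0*(-1596/5) = 2 + 0 = 2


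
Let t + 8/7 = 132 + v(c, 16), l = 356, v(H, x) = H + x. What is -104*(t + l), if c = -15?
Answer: -355160/7 ≈ -50737.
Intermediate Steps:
t = 923/7 (t = -8/7 + (132 + (-15 + 16)) = -8/7 + (132 + 1) = -8/7 + 133 = 923/7 ≈ 131.86)
-104*(t + l) = -104*(923/7 + 356) = -104*3415/7 = -355160/7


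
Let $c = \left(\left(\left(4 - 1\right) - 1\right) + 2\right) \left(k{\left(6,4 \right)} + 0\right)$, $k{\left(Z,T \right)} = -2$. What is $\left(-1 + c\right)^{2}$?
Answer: $81$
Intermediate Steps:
$c = -8$ ($c = \left(\left(\left(4 - 1\right) - 1\right) + 2\right) \left(-2 + 0\right) = \left(\left(3 - 1\right) + 2\right) \left(-2\right) = \left(2 + 2\right) \left(-2\right) = 4 \left(-2\right) = -8$)
$\left(-1 + c\right)^{2} = \left(-1 - 8\right)^{2} = \left(-9\right)^{2} = 81$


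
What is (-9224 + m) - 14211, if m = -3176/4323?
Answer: -101312681/4323 ≈ -23436.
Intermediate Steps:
m = -3176/4323 (m = -3176*1/4323 = -3176/4323 ≈ -0.73468)
(-9224 + m) - 14211 = (-9224 - 3176/4323) - 14211 = -39878528/4323 - 14211 = -101312681/4323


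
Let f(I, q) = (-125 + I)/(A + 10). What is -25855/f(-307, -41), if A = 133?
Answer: 3697265/432 ≈ 8558.5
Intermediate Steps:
f(I, q) = -125/143 + I/143 (f(I, q) = (-125 + I)/(133 + 10) = (-125 + I)/143 = (-125 + I)*(1/143) = -125/143 + I/143)
-25855/f(-307, -41) = -25855/(-125/143 + (1/143)*(-307)) = -25855/(-125/143 - 307/143) = -25855/(-432/143) = -25855*(-143/432) = 3697265/432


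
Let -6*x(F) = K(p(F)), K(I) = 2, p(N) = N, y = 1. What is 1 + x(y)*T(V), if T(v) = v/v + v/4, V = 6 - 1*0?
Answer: 1/6 ≈ 0.16667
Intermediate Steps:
V = 6 (V = 6 + 0 = 6)
x(F) = -1/3 (x(F) = -1/6*2 = -1/3)
T(v) = 1 + v/4 (T(v) = 1 + v*(1/4) = 1 + v/4)
1 + x(y)*T(V) = 1 - (1 + (1/4)*6)/3 = 1 - (1 + 3/2)/3 = 1 - 1/3*5/2 = 1 - 5/6 = 1/6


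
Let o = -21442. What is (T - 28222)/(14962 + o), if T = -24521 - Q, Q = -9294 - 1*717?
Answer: 1187/180 ≈ 6.5944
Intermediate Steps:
Q = -10011 (Q = -9294 - 717 = -10011)
T = -14510 (T = -24521 - 1*(-10011) = -24521 + 10011 = -14510)
(T - 28222)/(14962 + o) = (-14510 - 28222)/(14962 - 21442) = -42732/(-6480) = -42732*(-1/6480) = 1187/180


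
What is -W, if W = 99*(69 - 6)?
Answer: -6237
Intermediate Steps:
W = 6237 (W = 99*63 = 6237)
-W = -1*6237 = -6237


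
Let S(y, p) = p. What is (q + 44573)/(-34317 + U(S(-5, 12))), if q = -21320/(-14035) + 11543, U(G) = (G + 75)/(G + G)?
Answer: -1260175008/770541149 ≈ -1.6354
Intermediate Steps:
U(G) = (75 + G)/(2*G) (U(G) = (75 + G)/((2*G)) = (75 + G)*(1/(2*G)) = (75 + G)/(2*G))
q = 32405465/2807 (q = -21320*(-1/14035) + 11543 = 4264/2807 + 11543 = 32405465/2807 ≈ 11545.)
(q + 44573)/(-34317 + U(S(-5, 12))) = (32405465/2807 + 44573)/(-34317 + (1/2)*(75 + 12)/12) = 157521876/(2807*(-34317 + (1/2)*(1/12)*87)) = 157521876/(2807*(-34317 + 29/8)) = 157521876/(2807*(-274507/8)) = (157521876/2807)*(-8/274507) = -1260175008/770541149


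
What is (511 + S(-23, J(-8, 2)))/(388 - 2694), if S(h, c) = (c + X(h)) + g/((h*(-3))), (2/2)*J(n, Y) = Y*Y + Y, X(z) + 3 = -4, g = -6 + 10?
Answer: -17597/79557 ≈ -0.22119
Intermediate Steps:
g = 4
X(z) = -7 (X(z) = -3 - 4 = -7)
J(n, Y) = Y + Y**2 (J(n, Y) = Y*Y + Y = Y**2 + Y = Y + Y**2)
S(h, c) = -7 + c - 4/(3*h) (S(h, c) = (c - 7) + 4/((h*(-3))) = (-7 + c) + 4/((-3*h)) = (-7 + c) + 4*(-1/(3*h)) = (-7 + c) - 4/(3*h) = -7 + c - 4/(3*h))
(511 + S(-23, J(-8, 2)))/(388 - 2694) = (511 + (-7 + 2*(1 + 2) - 4/3/(-23)))/(388 - 2694) = (511 + (-7 + 2*3 - 4/3*(-1/23)))/(-2306) = (511 + (-7 + 6 + 4/69))*(-1/2306) = (511 - 65/69)*(-1/2306) = (35194/69)*(-1/2306) = -17597/79557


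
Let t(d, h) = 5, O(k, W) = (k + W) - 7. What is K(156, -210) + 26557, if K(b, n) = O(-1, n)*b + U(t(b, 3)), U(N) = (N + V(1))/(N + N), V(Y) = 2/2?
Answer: -37252/5 ≈ -7450.4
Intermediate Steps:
O(k, W) = -7 + W + k (O(k, W) = (W + k) - 7 = -7 + W + k)
V(Y) = 1 (V(Y) = 2*(½) = 1)
U(N) = (1 + N)/(2*N) (U(N) = (N + 1)/(N + N) = (1 + N)/((2*N)) = (1 + N)*(1/(2*N)) = (1 + N)/(2*N))
K(b, n) = ⅗ + b*(-8 + n) (K(b, n) = (-7 + n - 1)*b + (½)*(1 + 5)/5 = (-8 + n)*b + (½)*(⅕)*6 = b*(-8 + n) + ⅗ = ⅗ + b*(-8 + n))
K(156, -210) + 26557 = (⅗ + 156*(-8 - 210)) + 26557 = (⅗ + 156*(-218)) + 26557 = (⅗ - 34008) + 26557 = -170037/5 + 26557 = -37252/5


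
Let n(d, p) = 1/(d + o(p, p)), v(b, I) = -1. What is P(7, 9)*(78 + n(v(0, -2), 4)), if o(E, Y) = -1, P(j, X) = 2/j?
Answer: 155/7 ≈ 22.143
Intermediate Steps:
n(d, p) = 1/(-1 + d) (n(d, p) = 1/(d - 1) = 1/(-1 + d))
P(7, 9)*(78 + n(v(0, -2), 4)) = (2/7)*(78 + 1/(-1 - 1)) = (2*(⅐))*(78 + 1/(-2)) = 2*(78 - ½)/7 = (2/7)*(155/2) = 155/7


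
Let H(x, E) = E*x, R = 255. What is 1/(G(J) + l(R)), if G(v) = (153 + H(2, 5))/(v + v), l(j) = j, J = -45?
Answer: 90/22787 ≈ 0.0039496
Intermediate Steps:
G(v) = 163/(2*v) (G(v) = (153 + 5*2)/(v + v) = (153 + 10)/((2*v)) = 163*(1/(2*v)) = 163/(2*v))
1/(G(J) + l(R)) = 1/((163/2)/(-45) + 255) = 1/((163/2)*(-1/45) + 255) = 1/(-163/90 + 255) = 1/(22787/90) = 90/22787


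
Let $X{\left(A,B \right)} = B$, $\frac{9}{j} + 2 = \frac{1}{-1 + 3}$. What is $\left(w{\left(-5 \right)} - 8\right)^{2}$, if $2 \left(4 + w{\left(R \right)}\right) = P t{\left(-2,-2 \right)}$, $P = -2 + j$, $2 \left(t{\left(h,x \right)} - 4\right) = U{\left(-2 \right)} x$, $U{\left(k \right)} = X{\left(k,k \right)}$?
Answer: $1296$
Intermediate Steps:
$j = -6$ ($j = \frac{9}{-2 + \frac{1}{-1 + 3}} = \frac{9}{-2 + \frac{1}{2}} = \frac{9}{- \frac{3}{2}} = 9 \left(- \frac{2}{3}\right) = -6$)
$U{\left(k \right)} = k$
$t{\left(h,x \right)} = 4 - x$ ($t{\left(h,x \right)} = 4 + \frac{\left(-2\right) x}{2} = 4 - x$)
$P = -8$ ($P = -2 - 6 = -8$)
$w{\left(R \right)} = -28$ ($w{\left(R \right)} = -4 + \frac{\left(-8\right) \left(4 - -2\right)}{2} = -4 + \frac{\left(-8\right) \left(4 + 2\right)}{2} = -4 + \frac{\left(-8\right) 6}{2} = -4 + \frac{1}{2} \left(-48\right) = -4 - 24 = -28$)
$\left(w{\left(-5 \right)} - 8\right)^{2} = \left(-28 - 8\right)^{2} = \left(-36\right)^{2} = 1296$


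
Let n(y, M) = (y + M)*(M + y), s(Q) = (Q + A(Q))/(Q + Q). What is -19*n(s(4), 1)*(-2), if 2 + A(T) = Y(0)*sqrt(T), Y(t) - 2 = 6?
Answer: 3211/8 ≈ 401.38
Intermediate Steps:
Y(t) = 8 (Y(t) = 2 + 6 = 8)
A(T) = -2 + 8*sqrt(T)
s(Q) = (-2 + Q + 8*sqrt(Q))/(2*Q) (s(Q) = (Q + (-2 + 8*sqrt(Q)))/(Q + Q) = (-2 + Q + 8*sqrt(Q))/((2*Q)) = (-2 + Q + 8*sqrt(Q))*(1/(2*Q)) = (-2 + Q + 8*sqrt(Q))/(2*Q))
n(y, M) = (M + y)**2 (n(y, M) = (M + y)*(M + y) = (M + y)**2)
-19*n(s(4), 1)*(-2) = -19*(1 + (1/2)*(-2 + 4 + 8*sqrt(4))/4)**2*(-2) = -19*(1 + (1/2)*(1/4)*(-2 + 4 + 8*2))**2*(-2) = -19*(1 + (1/2)*(1/4)*(-2 + 4 + 16))**2*(-2) = -19*(1 + (1/2)*(1/4)*18)**2*(-2) = -19*(1 + 9/4)**2*(-2) = -19*(13/4)**2*(-2) = -19*169/16*(-2) = -3211/16*(-2) = 3211/8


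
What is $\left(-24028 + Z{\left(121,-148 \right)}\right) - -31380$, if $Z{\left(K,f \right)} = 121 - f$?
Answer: $7621$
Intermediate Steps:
$\left(-24028 + Z{\left(121,-148 \right)}\right) - -31380 = \left(-24028 + \left(121 - -148\right)\right) - -31380 = \left(-24028 + \left(121 + 148\right)\right) + 31380 = \left(-24028 + 269\right) + 31380 = -23759 + 31380 = 7621$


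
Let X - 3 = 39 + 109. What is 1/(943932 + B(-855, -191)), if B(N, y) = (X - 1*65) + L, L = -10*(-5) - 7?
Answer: 1/944061 ≈ 1.0593e-6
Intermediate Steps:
L = 43 (L = 50 - 7 = 43)
X = 151 (X = 3 + (39 + 109) = 3 + 148 = 151)
B(N, y) = 129 (B(N, y) = (151 - 1*65) + 43 = (151 - 65) + 43 = 86 + 43 = 129)
1/(943932 + B(-855, -191)) = 1/(943932 + 129) = 1/944061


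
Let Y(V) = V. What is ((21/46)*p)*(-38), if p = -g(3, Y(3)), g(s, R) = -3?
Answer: -1197/23 ≈ -52.043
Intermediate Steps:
p = 3 (p = -1*(-3) = 3)
((21/46)*p)*(-38) = ((21/46)*3)*(-38) = (63/46)*(-38) = -1197/23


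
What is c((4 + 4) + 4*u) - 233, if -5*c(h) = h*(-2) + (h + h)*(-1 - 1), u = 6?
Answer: -973/5 ≈ -194.60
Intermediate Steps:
c(h) = 6*h/5 (c(h) = -(h*(-2) + (h + h)*(-1 - 1))/5 = -(-2*h + (2*h)*(-2))/5 = -(-2*h - 4*h)/5 = -(-6)*h/5 = 6*h/5)
c((4 + 4) + 4*u) - 233 = 6*((4 + 4) + 4*6)/5 - 233 = 6*(8 + 24)/5 - 233 = (6/5)*32 - 233 = 192/5 - 233 = -973/5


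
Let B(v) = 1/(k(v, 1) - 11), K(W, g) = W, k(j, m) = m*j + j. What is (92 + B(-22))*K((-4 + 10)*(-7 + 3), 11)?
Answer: -121416/55 ≈ -2207.6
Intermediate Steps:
k(j, m) = j + j*m (k(j, m) = j*m + j = j + j*m)
B(v) = 1/(-11 + 2*v) (B(v) = 1/(v*(1 + 1) - 11) = 1/(v*2 - 11) = 1/(2*v - 11) = 1/(-11 + 2*v))
(92 + B(-22))*K((-4 + 10)*(-7 + 3), 11) = (92 + 1/(-11 + 2*(-22)))*((-4 + 10)*(-7 + 3)) = (92 + 1/(-11 - 44))*(6*(-4)) = (92 + 1/(-55))*(-24) = (92 - 1/55)*(-24) = (5059/55)*(-24) = -121416/55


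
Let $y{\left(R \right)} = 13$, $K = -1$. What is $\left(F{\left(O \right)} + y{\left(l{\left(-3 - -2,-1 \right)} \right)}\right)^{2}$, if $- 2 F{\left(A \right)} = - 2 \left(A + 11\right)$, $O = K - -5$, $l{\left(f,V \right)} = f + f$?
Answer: $784$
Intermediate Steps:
$l{\left(f,V \right)} = 2 f$
$O = 4$ ($O = -1 - -5 = -1 + 5 = 4$)
$F{\left(A \right)} = 11 + A$ ($F{\left(A \right)} = - \frac{\left(-2\right) \left(A + 11\right)}{2} = - \frac{\left(-2\right) \left(11 + A\right)}{2} = - \frac{-22 - 2 A}{2} = 11 + A$)
$\left(F{\left(O \right)} + y{\left(l{\left(-3 - -2,-1 \right)} \right)}\right)^{2} = \left(\left(11 + 4\right) + 13\right)^{2} = \left(15 + 13\right)^{2} = 28^{2} = 784$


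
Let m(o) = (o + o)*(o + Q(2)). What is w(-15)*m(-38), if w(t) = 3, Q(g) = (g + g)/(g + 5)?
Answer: 59736/7 ≈ 8533.7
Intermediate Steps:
Q(g) = 2*g/(5 + g) (Q(g) = (2*g)/(5 + g) = 2*g/(5 + g))
m(o) = 2*o*(4/7 + o) (m(o) = (o + o)*(o + 2*2/(5 + 2)) = (2*o)*(o + 2*2/7) = (2*o)*(o + 2*2*(⅐)) = (2*o)*(o + 4/7) = (2*o)*(4/7 + o) = 2*o*(4/7 + o))
w(-15)*m(-38) = 3*((2/7)*(-38)*(4 + 7*(-38))) = 3*((2/7)*(-38)*(4 - 266)) = 3*((2/7)*(-38)*(-262)) = 3*(19912/7) = 59736/7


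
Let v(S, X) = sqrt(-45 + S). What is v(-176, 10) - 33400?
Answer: -33400 + I*sqrt(221) ≈ -33400.0 + 14.866*I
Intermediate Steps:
v(-176, 10) - 33400 = sqrt(-45 - 176) - 33400 = sqrt(-221) - 33400 = I*sqrt(221) - 33400 = -33400 + I*sqrt(221)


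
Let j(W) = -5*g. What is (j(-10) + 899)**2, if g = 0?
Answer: 808201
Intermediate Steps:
j(W) = 0 (j(W) = -5*0 = 0)
(j(-10) + 899)**2 = (0 + 899)**2 = 899**2 = 808201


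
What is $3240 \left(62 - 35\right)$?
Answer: $87480$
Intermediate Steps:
$3240 \left(62 - 35\right) = 3240 \cdot 27 = 87480$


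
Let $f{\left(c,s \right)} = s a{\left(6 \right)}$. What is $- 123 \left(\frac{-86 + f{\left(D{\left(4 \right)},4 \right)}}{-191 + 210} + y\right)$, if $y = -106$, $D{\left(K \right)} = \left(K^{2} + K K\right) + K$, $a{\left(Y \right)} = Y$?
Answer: $\frac{255348}{19} \approx 13439.0$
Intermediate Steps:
$D{\left(K \right)} = K + 2 K^{2}$ ($D{\left(K \right)} = \left(K^{2} + K^{2}\right) + K = 2 K^{2} + K = K + 2 K^{2}$)
$f{\left(c,s \right)} = 6 s$ ($f{\left(c,s \right)} = s 6 = 6 s$)
$- 123 \left(\frac{-86 + f{\left(D{\left(4 \right)},4 \right)}}{-191 + 210} + y\right) = - 123 \left(\frac{-86 + 6 \cdot 4}{-191 + 210} - 106\right) = - 123 \left(\frac{-86 + 24}{19} - 106\right) = - 123 \left(\left(-62\right) \frac{1}{19} - 106\right) = - 123 \left(- \frac{62}{19} - 106\right) = \left(-123\right) \left(- \frac{2076}{19}\right) = \frac{255348}{19}$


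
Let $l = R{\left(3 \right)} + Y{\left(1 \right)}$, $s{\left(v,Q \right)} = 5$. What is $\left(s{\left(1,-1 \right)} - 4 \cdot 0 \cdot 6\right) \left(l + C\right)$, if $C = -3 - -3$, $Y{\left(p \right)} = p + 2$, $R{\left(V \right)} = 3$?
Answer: $30$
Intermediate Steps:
$Y{\left(p \right)} = 2 + p$
$C = 0$ ($C = -3 + 3 = 0$)
$l = 6$ ($l = 3 + \left(2 + 1\right) = 3 + 3 = 6$)
$\left(s{\left(1,-1 \right)} - 4 \cdot 0 \cdot 6\right) \left(l + C\right) = \left(5 - 4 \cdot 0 \cdot 6\right) \left(6 + 0\right) = \left(5 - 0 \cdot 6\right) 6 = \left(5 - 0\right) 6 = \left(5 + 0\right) 6 = 5 \cdot 6 = 30$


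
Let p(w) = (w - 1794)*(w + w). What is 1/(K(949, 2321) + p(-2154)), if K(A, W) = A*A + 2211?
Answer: 1/17910796 ≈ 5.5832e-8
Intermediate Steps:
p(w) = 2*w*(-1794 + w) (p(w) = (-1794 + w)*(2*w) = 2*w*(-1794 + w))
K(A, W) = 2211 + A² (K(A, W) = A² + 2211 = 2211 + A²)
1/(K(949, 2321) + p(-2154)) = 1/((2211 + 949²) + 2*(-2154)*(-1794 - 2154)) = 1/((2211 + 900601) + 2*(-2154)*(-3948)) = 1/(902812 + 17007984) = 1/17910796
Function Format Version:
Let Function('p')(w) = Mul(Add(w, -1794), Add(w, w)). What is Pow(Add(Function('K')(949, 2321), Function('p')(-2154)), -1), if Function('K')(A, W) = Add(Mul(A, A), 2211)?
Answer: Rational(1, 17910796) ≈ 5.5832e-8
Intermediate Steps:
Function('p')(w) = Mul(2, w, Add(-1794, w)) (Function('p')(w) = Mul(Add(-1794, w), Mul(2, w)) = Mul(2, w, Add(-1794, w)))
Function('K')(A, W) = Add(2211, Pow(A, 2)) (Function('K')(A, W) = Add(Pow(A, 2), 2211) = Add(2211, Pow(A, 2)))
Pow(Add(Function('K')(949, 2321), Function('p')(-2154)), -1) = Pow(Add(Add(2211, Pow(949, 2)), Mul(2, -2154, Add(-1794, -2154))), -1) = Pow(Add(Add(2211, 900601), Mul(2, -2154, -3948)), -1) = Pow(Add(902812, 17007984), -1) = Pow(17910796, -1) = Rational(1, 17910796)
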